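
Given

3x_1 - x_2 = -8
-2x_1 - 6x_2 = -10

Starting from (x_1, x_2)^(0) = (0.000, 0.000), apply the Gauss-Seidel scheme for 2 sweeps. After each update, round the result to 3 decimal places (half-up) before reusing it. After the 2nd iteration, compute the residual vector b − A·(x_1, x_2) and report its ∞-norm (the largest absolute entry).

0.283

Iteration 1:
  x_1 = (-8 - (-1)·0.000) / (3) = -2.667
  x_2 = (-10 - (-2)·-2.667) / (-6) = 2.556
Iteration 2:
  x_1 = (-8 - (-1)·2.556) / (3) = -1.815
  x_2 = (-10 - (-2)·-1.815) / (-6) = 2.272
Residual b − A·x = (-0.283, 0.002); ∞-norm = 0.283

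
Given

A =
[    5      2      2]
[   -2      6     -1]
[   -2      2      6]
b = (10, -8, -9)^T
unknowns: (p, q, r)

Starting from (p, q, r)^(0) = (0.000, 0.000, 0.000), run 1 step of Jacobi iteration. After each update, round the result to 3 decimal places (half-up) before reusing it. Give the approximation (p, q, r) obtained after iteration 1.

Iteration 1:
  p = (10 - (2)·0.000 - (2)·0.000) / (5) = 2.000
  q = (-8 - (-2)·0.000 - (-1)·0.000) / (6) = -1.333
  r = (-9 - (-2)·0.000 - (2)·0.000) / (6) = -1.500

(2.000, -1.333, -1.500)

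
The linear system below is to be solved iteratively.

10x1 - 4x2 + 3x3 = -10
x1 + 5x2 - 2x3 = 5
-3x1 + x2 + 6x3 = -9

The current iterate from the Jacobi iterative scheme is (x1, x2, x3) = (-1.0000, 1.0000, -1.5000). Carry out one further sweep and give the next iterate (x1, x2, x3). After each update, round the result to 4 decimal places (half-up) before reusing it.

(-0.1500, 0.6000, -2.1667)

One sweep:
  x1 = (-10 - (-4)·1.0000 - (3)·-1.5000) / (10) = -0.1500
  x2 = (5 - (1)·-1.0000 - (-2)·-1.5000) / (5) = 0.6000
  x3 = (-9 - (-3)·-1.0000 - (1)·1.0000) / (6) = -2.1667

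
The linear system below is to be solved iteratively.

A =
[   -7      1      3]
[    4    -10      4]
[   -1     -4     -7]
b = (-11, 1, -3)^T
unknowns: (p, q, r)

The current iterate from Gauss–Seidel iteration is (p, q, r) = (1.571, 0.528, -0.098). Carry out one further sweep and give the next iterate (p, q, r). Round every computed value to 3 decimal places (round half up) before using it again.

(1.605, 0.503, -0.088)

One sweep:
  p = (-11 - (1)·0.528 - (3)·-0.098) / (-7) = 1.605
  q = (1 - (4)·1.605 - (4)·-0.098) / (-10) = 0.503
  r = (-3 - (-1)·1.605 - (-4)·0.503) / (-7) = -0.088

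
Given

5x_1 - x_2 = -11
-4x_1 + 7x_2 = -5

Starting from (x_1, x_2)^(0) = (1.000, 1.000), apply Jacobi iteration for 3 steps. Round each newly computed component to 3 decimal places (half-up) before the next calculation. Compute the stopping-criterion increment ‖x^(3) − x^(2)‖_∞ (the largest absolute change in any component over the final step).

Iteration 1:
  x_1 = (-11 - (-1)·1.000) / (5) = -2.000
  x_2 = (-5 - (-4)·1.000) / (7) = -0.143
Iteration 2:
  x_1 = (-11 - (-1)·-0.143) / (5) = -2.229
  x_2 = (-5 - (-4)·-2.000) / (7) = -1.857
Iteration 3:
  x_1 = (-11 - (-1)·-1.857) / (5) = -2.571
  x_2 = (-5 - (-4)·-2.229) / (7) = -1.988
Change: (-0.342, -0.131) → max |·| = 0.342

0.342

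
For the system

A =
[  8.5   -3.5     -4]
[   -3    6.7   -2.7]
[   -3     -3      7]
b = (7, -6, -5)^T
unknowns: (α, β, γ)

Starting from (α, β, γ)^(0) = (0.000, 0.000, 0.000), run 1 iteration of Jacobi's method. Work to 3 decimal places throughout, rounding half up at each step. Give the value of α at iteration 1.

0.824

Iteration 1:
  α = (7 - (-3.5)·0.000 - (-4)·0.000) / (8.5) = 0.824
  β = (-6 - (-3)·0.000 - (-2.7)·0.000) / (6.7) = -0.896
  γ = (-5 - (-3)·0.000 - (-3)·0.000) / (7) = -0.714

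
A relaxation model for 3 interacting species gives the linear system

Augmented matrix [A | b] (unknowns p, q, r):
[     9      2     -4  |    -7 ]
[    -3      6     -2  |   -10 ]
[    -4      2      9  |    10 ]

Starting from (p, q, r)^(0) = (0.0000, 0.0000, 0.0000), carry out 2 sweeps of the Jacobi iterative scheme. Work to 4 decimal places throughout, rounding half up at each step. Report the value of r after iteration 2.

1.1358

Iteration 1:
  p = (-7 - (2)·0.0000 - (-4)·0.0000) / (9) = -0.7778
  q = (-10 - (-3)·0.0000 - (-2)·0.0000) / (6) = -1.6667
  r = (10 - (-4)·0.0000 - (2)·0.0000) / (9) = 1.1111
Iteration 2:
  p = (-7 - (2)·-1.6667 - (-4)·1.1111) / (9) = 0.0864
  q = (-10 - (-3)·-0.7778 - (-2)·1.1111) / (6) = -1.6852
  r = (10 - (-4)·-0.7778 - (2)·-1.6667) / (9) = 1.1358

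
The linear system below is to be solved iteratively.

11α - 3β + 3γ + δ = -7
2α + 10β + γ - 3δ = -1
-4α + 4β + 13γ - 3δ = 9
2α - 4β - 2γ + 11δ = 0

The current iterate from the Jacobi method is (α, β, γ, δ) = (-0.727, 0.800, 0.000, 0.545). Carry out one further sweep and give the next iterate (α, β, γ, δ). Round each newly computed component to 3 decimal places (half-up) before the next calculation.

One sweep:
  α = (-7 - (-3)·0.800 - (3)·0.000 - (1)·0.545) / (11) = -0.468
  β = (-1 - (2)·-0.727 - (1)·0.000 - (-3)·0.545) / (10) = 0.209
  γ = (9 - (-4)·-0.727 - (4)·0.800 - (-3)·0.545) / (13) = 0.348
  δ = (0 - (2)·-0.727 - (-4)·0.800 - (-2)·0.000) / (11) = 0.423

(-0.468, 0.209, 0.348, 0.423)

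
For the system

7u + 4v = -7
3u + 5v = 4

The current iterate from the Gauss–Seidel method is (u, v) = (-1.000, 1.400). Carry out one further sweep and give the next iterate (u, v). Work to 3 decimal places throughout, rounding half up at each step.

One sweep:
  u = (-7 - (4)·1.400) / (7) = -1.800
  v = (4 - (3)·-1.800) / (5) = 1.880

(-1.800, 1.880)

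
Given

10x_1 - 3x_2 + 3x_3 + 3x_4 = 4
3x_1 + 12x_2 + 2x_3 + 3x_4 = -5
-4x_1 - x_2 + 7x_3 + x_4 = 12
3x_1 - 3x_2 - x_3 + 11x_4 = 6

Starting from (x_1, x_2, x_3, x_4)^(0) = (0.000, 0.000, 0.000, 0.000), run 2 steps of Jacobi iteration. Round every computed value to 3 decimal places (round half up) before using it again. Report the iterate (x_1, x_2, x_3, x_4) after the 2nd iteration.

Iteration 1:
  x_1 = (4 - (-3)·0.000 - (3)·0.000 - (3)·0.000) / (10) = 0.400
  x_2 = (-5 - (3)·0.000 - (2)·0.000 - (3)·0.000) / (12) = -0.417
  x_3 = (12 - (-4)·0.000 - (-1)·0.000 - (1)·0.000) / (7) = 1.714
  x_4 = (6 - (3)·0.000 - (-3)·0.000 - (-1)·0.000) / (11) = 0.545
Iteration 2:
  x_1 = (4 - (-3)·-0.417 - (3)·1.714 - (3)·0.545) / (10) = -0.403
  x_2 = (-5 - (3)·0.400 - (2)·1.714 - (3)·0.545) / (12) = -0.939
  x_3 = (12 - (-4)·0.400 - (-1)·-0.417 - (1)·0.545) / (7) = 1.805
  x_4 = (6 - (3)·0.400 - (-3)·-0.417 - (-1)·1.714) / (11) = 0.478

(-0.403, -0.939, 1.805, 0.478)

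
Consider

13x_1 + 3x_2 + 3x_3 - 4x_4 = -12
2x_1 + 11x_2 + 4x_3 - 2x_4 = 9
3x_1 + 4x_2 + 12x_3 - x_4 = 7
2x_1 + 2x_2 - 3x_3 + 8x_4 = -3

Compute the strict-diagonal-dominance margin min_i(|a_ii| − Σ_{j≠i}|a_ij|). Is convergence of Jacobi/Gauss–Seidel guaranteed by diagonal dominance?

1

row 1: |13| − (3+3+4) = 3
row 2: |11| − (2+4+2) = 3
row 3: |12| − (3+4+1) = 4
row 4: |8| − (2+2+3) = 1
minimum over rows = 1 → strictly diagonally dominant (convergence guaranteed)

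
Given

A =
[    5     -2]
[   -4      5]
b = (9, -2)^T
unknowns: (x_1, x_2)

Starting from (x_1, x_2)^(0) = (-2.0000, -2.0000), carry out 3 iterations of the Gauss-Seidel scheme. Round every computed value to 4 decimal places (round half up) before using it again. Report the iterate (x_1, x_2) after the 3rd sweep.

(2.2672, 1.4138)

Iteration 1:
  x_1 = (9 - (-2)·-2.0000) / (5) = 1.0000
  x_2 = (-2 - (-4)·1.0000) / (5) = 0.4000
Iteration 2:
  x_1 = (9 - (-2)·0.4000) / (5) = 1.9600
  x_2 = (-2 - (-4)·1.9600) / (5) = 1.1680
Iteration 3:
  x_1 = (9 - (-2)·1.1680) / (5) = 2.2672
  x_2 = (-2 - (-4)·2.2672) / (5) = 1.4138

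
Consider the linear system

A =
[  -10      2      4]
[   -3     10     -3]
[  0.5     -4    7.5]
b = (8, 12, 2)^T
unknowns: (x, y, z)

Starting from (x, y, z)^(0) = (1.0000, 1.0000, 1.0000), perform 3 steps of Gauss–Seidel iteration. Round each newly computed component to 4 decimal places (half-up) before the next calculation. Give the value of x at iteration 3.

-0.0764

Iteration 1:
  x = (8 - (2)·1.0000 - (4)·1.0000) / (-10) = -0.2000
  y = (12 - (-3)·-0.2000 - (-3)·1.0000) / (10) = 1.4400
  z = (2 - (0.5)·-0.2000 - (-4)·1.4400) / (7.5) = 1.0480
Iteration 2:
  x = (8 - (2)·1.4400 - (4)·1.0480) / (-10) = -0.0928
  y = (12 - (-3)·-0.0928 - (-3)·1.0480) / (10) = 1.4866
  z = (2 - (0.5)·-0.0928 - (-4)·1.4866) / (7.5) = 1.0657
Iteration 3:
  x = (8 - (2)·1.4866 - (4)·1.0657) / (-10) = -0.0764
  y = (12 - (-3)·-0.0764 - (-3)·1.0657) / (10) = 1.4968
  z = (2 - (0.5)·-0.0764 - (-4)·1.4968) / (7.5) = 1.0701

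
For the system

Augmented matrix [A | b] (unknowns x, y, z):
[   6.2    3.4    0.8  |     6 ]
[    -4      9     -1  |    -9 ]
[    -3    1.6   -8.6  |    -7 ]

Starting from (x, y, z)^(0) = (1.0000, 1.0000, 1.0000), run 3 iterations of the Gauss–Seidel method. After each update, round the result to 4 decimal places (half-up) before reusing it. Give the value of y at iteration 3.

Iteration 1:
  x = (6 - (3.4)·1.0000 - (0.8)·1.0000) / (6.2) = 0.2903
  y = (-9 - (-4)·0.2903 - (-1)·1.0000) / (9) = -0.7599
  z = (-7 - (-3)·0.2903 - (1.6)·-0.7599) / (-8.6) = 0.5713
Iteration 2:
  x = (6 - (3.4)·-0.7599 - (0.8)·0.5713) / (6.2) = 1.3107
  y = (-9 - (-4)·1.3107 - (-1)·0.5713) / (9) = -0.3540
  z = (-7 - (-3)·1.3107 - (1.6)·-0.3540) / (-8.6) = 0.2909
Iteration 3:
  x = (6 - (3.4)·-0.3540 - (0.8)·0.2909) / (6.2) = 1.1243
  y = (-9 - (-4)·1.1243 - (-1)·0.2909) / (9) = -0.4680
  z = (-7 - (-3)·1.1243 - (1.6)·-0.4680) / (-8.6) = 0.3347

-0.4680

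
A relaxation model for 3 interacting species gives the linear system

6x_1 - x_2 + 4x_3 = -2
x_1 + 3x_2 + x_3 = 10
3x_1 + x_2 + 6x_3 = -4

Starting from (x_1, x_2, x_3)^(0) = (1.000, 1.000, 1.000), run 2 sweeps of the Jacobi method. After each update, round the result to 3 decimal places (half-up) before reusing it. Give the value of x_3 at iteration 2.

Iteration 1:
  x_1 = (-2 - (-1)·1.000 - (4)·1.000) / (6) = -0.833
  x_2 = (10 - (1)·1.000 - (1)·1.000) / (3) = 2.667
  x_3 = (-4 - (3)·1.000 - (1)·1.000) / (6) = -1.333
Iteration 2:
  x_1 = (-2 - (-1)·2.667 - (4)·-1.333) / (6) = 1.000
  x_2 = (10 - (1)·-0.833 - (1)·-1.333) / (3) = 4.055
  x_3 = (-4 - (3)·-0.833 - (1)·2.667) / (6) = -0.695

-0.695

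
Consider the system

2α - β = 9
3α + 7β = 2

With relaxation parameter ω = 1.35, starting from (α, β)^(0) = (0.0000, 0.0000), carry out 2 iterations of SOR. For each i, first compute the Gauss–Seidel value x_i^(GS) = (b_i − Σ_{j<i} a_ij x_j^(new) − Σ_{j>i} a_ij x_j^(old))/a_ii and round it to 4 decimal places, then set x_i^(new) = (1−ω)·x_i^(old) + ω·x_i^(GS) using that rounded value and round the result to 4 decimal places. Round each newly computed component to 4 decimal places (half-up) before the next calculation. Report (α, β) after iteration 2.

Iteration 1:
  α: GS value = (9 - (-1)·0.0000) / (2) = 4.5000;  α ← (1−ω)·0.0000 + ω·4.5000 = 6.0750
  β: GS value = (2 - (3)·6.0750) / (7) = -2.3179;  β ← (1−ω)·0.0000 + ω·-2.3179 = -3.1292
Iteration 2:
  α: GS value = (9 - (-1)·-3.1292) / (2) = 2.9354;  α ← (1−ω)·6.0750 + ω·2.9354 = 1.8365
  β: GS value = (2 - (3)·1.8365) / (7) = -0.5014;  β ← (1−ω)·-3.1292 + ω·-0.5014 = 0.4183

(1.8365, 0.4183)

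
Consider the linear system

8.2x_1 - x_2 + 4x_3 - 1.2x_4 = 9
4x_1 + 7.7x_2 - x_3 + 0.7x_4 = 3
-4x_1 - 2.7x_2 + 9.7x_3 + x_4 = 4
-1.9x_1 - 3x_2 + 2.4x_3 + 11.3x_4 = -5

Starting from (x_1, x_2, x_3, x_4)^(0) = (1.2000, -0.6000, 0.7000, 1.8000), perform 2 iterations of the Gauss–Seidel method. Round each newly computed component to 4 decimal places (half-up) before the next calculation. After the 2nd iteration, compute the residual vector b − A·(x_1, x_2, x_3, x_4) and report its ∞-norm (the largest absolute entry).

Iteration 1:
  x_1 = (9 - (-1)·-0.6000 - (4)·0.7000 - (-1.2)·1.8000) / (8.2) = 0.9463
  x_2 = (3 - (4)·0.9463 - (-1)·0.7000 - (0.7)·1.8000) / (7.7) = -0.1747
  x_3 = (4 - (-4)·0.9463 - (-2.7)·-0.1747 - (1)·1.8000) / (9.7) = 0.5684
  x_4 = (-5 - (-1.9)·0.9463 - (-3)·-0.1747 - (2.4)·0.5684) / (11.3) = -0.4505
Iteration 2:
  x_1 = (9 - (-1)·-0.1747 - (4)·0.5684 - (-1.2)·-0.4505) / (8.2) = 0.7331
  x_2 = (3 - (4)·0.7331 - (-1)·0.5684 - (0.7)·-0.4505) / (7.7) = 0.1236
  x_3 = (4 - (-4)·0.7331 - (-2.7)·0.1236 - (1)·-0.4505) / (9.7) = 0.7955
  x_4 = (-5 - (-1.9)·0.7331 - (-3)·0.1236 - (2.4)·0.7955) / (11.3) = -0.4554
Residual b − A·x = (-0.6163, 0.2302, 0.0052, 0.0005); ∞-norm = 0.6163

0.6163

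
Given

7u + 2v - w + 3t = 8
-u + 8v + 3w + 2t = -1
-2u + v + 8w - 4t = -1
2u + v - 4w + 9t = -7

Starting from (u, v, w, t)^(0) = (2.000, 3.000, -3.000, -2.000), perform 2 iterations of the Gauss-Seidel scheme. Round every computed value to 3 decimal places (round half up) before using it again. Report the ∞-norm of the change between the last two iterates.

Iteration 1:
  u = (8 - (2)·3.000 - (-1)·-3.000 - (3)·-2.000) / (7) = 0.714
  v = (-1 - (-1)·0.714 - (3)·-3.000 - (2)·-2.000) / (8) = 1.589
  w = (-1 - (-2)·0.714 - (1)·1.589 - (-4)·-2.000) / (8) = -1.145
  t = (-7 - (2)·0.714 - (1)·1.589 - (-4)·-1.145) / (9) = -1.622
Iteration 2:
  u = (8 - (2)·1.589 - (-1)·-1.145 - (3)·-1.622) / (7) = 1.220
  v = (-1 - (-1)·1.220 - (3)·-1.145 - (2)·-1.622) / (8) = 0.862
  w = (-1 - (-2)·1.220 - (1)·0.862 - (-4)·-1.622) / (8) = -0.739
  t = (-7 - (2)·1.220 - (1)·0.862 - (-4)·-0.739) / (9) = -1.473
Change: (0.506, -0.727, 0.406, 0.149) → max |·| = 0.727

0.727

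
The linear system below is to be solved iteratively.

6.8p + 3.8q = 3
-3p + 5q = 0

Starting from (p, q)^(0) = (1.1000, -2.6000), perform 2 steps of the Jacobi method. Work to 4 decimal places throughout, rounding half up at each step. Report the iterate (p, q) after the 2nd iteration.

Iteration 1:
  p = (3 - (3.8)·-2.6000) / (6.8) = 1.8941
  q = (0 - (-3)·1.1000) / (5) = 0.6600
Iteration 2:
  p = (3 - (3.8)·0.6600) / (6.8) = 0.0724
  q = (0 - (-3)·1.8941) / (5) = 1.1365

(0.0724, 1.1365)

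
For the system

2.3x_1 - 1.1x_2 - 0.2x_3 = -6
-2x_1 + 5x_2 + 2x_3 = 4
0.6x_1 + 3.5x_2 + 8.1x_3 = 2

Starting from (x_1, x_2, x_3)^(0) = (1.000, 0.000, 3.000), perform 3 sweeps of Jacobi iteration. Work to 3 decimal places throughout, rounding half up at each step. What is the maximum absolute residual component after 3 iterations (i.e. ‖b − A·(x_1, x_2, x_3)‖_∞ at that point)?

0.739

Iteration 1:
  x_1 = (-6 - (-1.1)·0.000 - (-0.2)·3.000) / (2.3) = -2.348
  x_2 = (4 - (-2)·1.000 - (2)·3.000) / (5) = 0.000
  x_3 = (2 - (0.6)·1.000 - (3.5)·0.000) / (8.1) = 0.173
Iteration 2:
  x_1 = (-6 - (-1.1)·0.000 - (-0.2)·0.173) / (2.3) = -2.594
  x_2 = (4 - (-2)·-2.348 - (2)·0.173) / (5) = -0.208
  x_3 = (2 - (0.6)·-2.348 - (3.5)·0.000) / (8.1) = 0.421
Iteration 3:
  x_1 = (-6 - (-1.1)·-0.208 - (-0.2)·0.421) / (2.3) = -2.672
  x_2 = (4 - (-2)·-2.594 - (2)·0.421) / (5) = -0.406
  x_3 = (2 - (0.6)·-2.594 - (3.5)·-0.208) / (8.1) = 0.529
Residual b − A·x = (-0.195, -0.372, 0.739); ∞-norm = 0.739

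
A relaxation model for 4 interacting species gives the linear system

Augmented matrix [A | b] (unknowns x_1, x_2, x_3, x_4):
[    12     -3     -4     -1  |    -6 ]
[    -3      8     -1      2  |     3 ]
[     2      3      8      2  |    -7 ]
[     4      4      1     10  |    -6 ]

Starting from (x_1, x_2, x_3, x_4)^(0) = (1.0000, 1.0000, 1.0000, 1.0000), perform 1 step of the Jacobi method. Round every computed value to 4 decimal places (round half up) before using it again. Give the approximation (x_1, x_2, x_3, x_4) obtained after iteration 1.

Iteration 1:
  x_1 = (-6 - (-3)·1.0000 - (-4)·1.0000 - (-1)·1.0000) / (12) = 0.1667
  x_2 = (3 - (-3)·1.0000 - (-1)·1.0000 - (2)·1.0000) / (8) = 0.6250
  x_3 = (-7 - (2)·1.0000 - (3)·1.0000 - (2)·1.0000) / (8) = -1.7500
  x_4 = (-6 - (4)·1.0000 - (4)·1.0000 - (1)·1.0000) / (10) = -1.5000

(0.1667, 0.6250, -1.7500, -1.5000)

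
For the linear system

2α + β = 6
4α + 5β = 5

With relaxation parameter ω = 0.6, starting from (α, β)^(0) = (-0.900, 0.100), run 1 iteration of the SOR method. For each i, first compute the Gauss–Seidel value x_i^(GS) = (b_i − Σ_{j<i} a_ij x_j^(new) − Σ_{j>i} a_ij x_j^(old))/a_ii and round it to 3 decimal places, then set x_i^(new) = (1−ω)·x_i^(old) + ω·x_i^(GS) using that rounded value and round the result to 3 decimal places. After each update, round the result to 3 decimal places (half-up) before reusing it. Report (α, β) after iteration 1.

(1.410, -0.037)

Iteration 1:
  α: GS value = (6 - (1)·0.100) / (2) = 2.950;  α ← (1−ω)·-0.900 + ω·2.950 = 1.410
  β: GS value = (5 - (4)·1.410) / (5) = -0.128;  β ← (1−ω)·0.100 + ω·-0.128 = -0.037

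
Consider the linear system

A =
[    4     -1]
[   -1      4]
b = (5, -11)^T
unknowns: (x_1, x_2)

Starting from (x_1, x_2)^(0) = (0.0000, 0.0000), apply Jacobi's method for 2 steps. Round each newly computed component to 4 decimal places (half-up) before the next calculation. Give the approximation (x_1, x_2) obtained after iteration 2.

Iteration 1:
  x_1 = (5 - (-1)·0.0000) / (4) = 1.2500
  x_2 = (-11 - (-1)·0.0000) / (4) = -2.7500
Iteration 2:
  x_1 = (5 - (-1)·-2.7500) / (4) = 0.5625
  x_2 = (-11 - (-1)·1.2500) / (4) = -2.4375

(0.5625, -2.4375)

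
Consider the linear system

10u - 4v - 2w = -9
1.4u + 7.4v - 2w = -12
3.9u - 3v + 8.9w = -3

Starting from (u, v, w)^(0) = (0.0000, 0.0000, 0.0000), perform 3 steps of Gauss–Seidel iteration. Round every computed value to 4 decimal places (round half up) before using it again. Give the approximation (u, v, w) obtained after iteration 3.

Iteration 1:
  u = (-9 - (-4)·0.0000 - (-2)·0.0000) / (10) = -0.9000
  v = (-12 - (1.4)·-0.9000 - (-2)·0.0000) / (7.4) = -1.4514
  w = (-3 - (3.9)·-0.9000 - (-3)·-1.4514) / (8.9) = -0.4319
Iteration 2:
  u = (-9 - (-4)·-1.4514 - (-2)·-0.4319) / (10) = -1.5669
  v = (-12 - (1.4)·-1.5669 - (-2)·-0.4319) / (7.4) = -1.4419
  w = (-3 - (3.9)·-1.5669 - (-3)·-1.4419) / (8.9) = -0.1365
Iteration 3:
  u = (-9 - (-4)·-1.4419 - (-2)·-0.1365) / (10) = -1.5041
  v = (-12 - (1.4)·-1.5041 - (-2)·-0.1365) / (7.4) = -1.3740
  w = (-3 - (3.9)·-1.5041 - (-3)·-1.3740) / (8.9) = -0.1411

(-1.5041, -1.3740, -0.1411)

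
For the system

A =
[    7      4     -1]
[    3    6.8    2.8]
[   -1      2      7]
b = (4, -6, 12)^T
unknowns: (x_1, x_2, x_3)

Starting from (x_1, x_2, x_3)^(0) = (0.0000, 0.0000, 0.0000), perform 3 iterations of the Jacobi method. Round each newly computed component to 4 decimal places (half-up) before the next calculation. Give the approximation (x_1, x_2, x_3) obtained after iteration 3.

(1.9156, -2.3083, 2.4287)

Iteration 1:
  x_1 = (4 - (4)·0.0000 - (-1)·0.0000) / (7) = 0.5714
  x_2 = (-6 - (3)·0.0000 - (2.8)·0.0000) / (6.8) = -0.8824
  x_3 = (12 - (-1)·0.0000 - (2)·0.0000) / (7) = 1.7143
Iteration 2:
  x_1 = (4 - (4)·-0.8824 - (-1)·1.7143) / (7) = 1.3206
  x_2 = (-6 - (3)·0.5714 - (2.8)·1.7143) / (6.8) = -1.8403
  x_3 = (12 - (-1)·0.5714 - (2)·-0.8824) / (7) = 2.0480
Iteration 3:
  x_1 = (4 - (4)·-1.8403 - (-1)·2.0480) / (7) = 1.9156
  x_2 = (-6 - (3)·1.3206 - (2.8)·2.0480) / (6.8) = -2.3083
  x_3 = (12 - (-1)·1.3206 - (2)·-1.8403) / (7) = 2.4287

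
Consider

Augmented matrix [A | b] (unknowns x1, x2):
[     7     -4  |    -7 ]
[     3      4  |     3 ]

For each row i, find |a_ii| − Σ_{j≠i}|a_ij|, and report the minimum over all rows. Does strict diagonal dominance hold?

1

row 1: |7| − (4) = 3
row 2: |4| − (3) = 1
minimum over rows = 1 → strictly diagonally dominant (convergence guaranteed)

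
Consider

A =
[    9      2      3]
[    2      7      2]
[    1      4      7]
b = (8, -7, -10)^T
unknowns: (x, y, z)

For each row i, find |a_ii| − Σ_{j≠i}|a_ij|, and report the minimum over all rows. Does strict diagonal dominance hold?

row 1: |9| − (2+3) = 4
row 2: |7| − (2+2) = 3
row 3: |7| − (1+4) = 2
minimum over rows = 2 → strictly diagonally dominant (convergence guaranteed)

2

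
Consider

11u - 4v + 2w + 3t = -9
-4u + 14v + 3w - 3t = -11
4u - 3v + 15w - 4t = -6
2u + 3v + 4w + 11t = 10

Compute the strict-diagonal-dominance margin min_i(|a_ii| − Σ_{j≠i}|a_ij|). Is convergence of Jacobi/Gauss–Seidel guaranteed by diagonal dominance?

2

row 1: |11| − (4+2+3) = 2
row 2: |14| − (4+3+3) = 4
row 3: |15| − (4+3+4) = 4
row 4: |11| − (2+3+4) = 2
minimum over rows = 2 → strictly diagonally dominant (convergence guaranteed)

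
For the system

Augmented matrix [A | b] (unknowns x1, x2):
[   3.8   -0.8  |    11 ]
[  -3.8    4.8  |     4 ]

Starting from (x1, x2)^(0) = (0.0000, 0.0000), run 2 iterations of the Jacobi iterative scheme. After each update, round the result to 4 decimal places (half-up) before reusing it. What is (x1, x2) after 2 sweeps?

Iteration 1:
  x1 = (11 - (-0.8)·0.0000) / (3.8) = 2.8947
  x2 = (4 - (-3.8)·0.0000) / (4.8) = 0.8333
Iteration 2:
  x1 = (11 - (-0.8)·0.8333) / (3.8) = 3.0702
  x2 = (4 - (-3.8)·2.8947) / (4.8) = 3.1250

(3.0702, 3.1250)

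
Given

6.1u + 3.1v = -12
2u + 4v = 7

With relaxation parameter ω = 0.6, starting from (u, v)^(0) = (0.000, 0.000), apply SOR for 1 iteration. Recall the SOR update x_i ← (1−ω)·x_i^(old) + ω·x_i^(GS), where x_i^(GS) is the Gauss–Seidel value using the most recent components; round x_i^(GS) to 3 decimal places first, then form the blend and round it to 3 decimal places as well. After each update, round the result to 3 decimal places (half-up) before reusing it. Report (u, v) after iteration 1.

Iteration 1:
  u: GS value = (-12 - (3.1)·0.000) / (6.1) = -1.967;  u ← (1−ω)·0.000 + ω·-1.967 = -1.180
  v: GS value = (7 - (2)·-1.180) / (4) = 2.340;  v ← (1−ω)·0.000 + ω·2.340 = 1.404

(-1.180, 1.404)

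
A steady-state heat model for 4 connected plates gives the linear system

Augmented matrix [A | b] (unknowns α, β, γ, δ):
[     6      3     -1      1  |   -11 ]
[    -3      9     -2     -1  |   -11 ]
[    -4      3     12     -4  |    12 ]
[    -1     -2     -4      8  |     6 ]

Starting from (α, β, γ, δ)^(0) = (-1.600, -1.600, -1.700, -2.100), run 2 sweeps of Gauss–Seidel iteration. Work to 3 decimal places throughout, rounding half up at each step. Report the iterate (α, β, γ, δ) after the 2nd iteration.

(-0.727, -1.311, 1.202, 0.932)

Iteration 1:
  α = (-11 - (3)·-1.600 - (-1)·-1.700 - (1)·-2.100) / (6) = -0.967
  β = (-11 - (-3)·-0.967 - (-2)·-1.700 - (-1)·-2.100) / (9) = -2.156
  γ = (12 - (-4)·-0.967 - (3)·-2.156 - (-4)·-2.100) / (12) = 0.517
  δ = (6 - (-1)·-0.967 - (-2)·-2.156 - (-4)·0.517) / (8) = 0.349
Iteration 2:
  α = (-11 - (3)·-2.156 - (-1)·0.517 - (1)·0.349) / (6) = -0.727
  β = (-11 - (-3)·-0.727 - (-2)·0.517 - (-1)·0.349) / (9) = -1.311
  γ = (12 - (-4)·-0.727 - (3)·-1.311 - (-4)·0.349) / (12) = 1.202
  δ = (6 - (-1)·-0.727 - (-2)·-1.311 - (-4)·1.202) / (8) = 0.932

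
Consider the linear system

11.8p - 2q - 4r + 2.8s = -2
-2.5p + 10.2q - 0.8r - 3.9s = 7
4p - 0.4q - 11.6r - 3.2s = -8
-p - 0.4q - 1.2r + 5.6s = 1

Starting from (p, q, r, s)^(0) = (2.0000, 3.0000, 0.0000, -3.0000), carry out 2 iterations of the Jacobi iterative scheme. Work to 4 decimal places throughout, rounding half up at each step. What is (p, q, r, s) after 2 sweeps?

(0.3705, 1.3956, 0.8441, 0.8190)

Iteration 1:
  p = (-2 - (-2)·3.0000 - (-4)·0.0000 - (2.8)·-3.0000) / (11.8) = 1.0508
  q = (7 - (-2.5)·2.0000 - (-0.8)·0.0000 - (-3.9)·-3.0000) / (10.2) = 0.0294
  r = (-8 - (4)·2.0000 - (-0.4)·3.0000 - (-3.2)·-3.0000) / (-11.6) = 2.1034
  s = (1 - (-1)·2.0000 - (-0.4)·3.0000 - (-1.2)·0.0000) / (5.6) = 0.7500
Iteration 2:
  p = (-2 - (-2)·0.0294 - (-4)·2.1034 - (2.8)·0.7500) / (11.8) = 0.3705
  q = (7 - (-2.5)·1.0508 - (-0.8)·2.1034 - (-3.9)·0.7500) / (10.2) = 1.3956
  r = (-8 - (4)·1.0508 - (-0.4)·0.0294 - (-3.2)·0.7500) / (-11.6) = 0.8441
  s = (1 - (-1)·1.0508 - (-0.4)·0.0294 - (-1.2)·2.1034) / (5.6) = 0.8190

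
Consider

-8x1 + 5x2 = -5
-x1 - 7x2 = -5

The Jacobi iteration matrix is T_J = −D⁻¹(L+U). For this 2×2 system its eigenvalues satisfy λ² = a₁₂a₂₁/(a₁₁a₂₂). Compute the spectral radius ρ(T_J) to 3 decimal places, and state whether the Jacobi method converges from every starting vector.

a₁₂a₂₁/(a₁₁a₂₂) = (5)·(-1) / ((-8)·(-7)) = -0.089286
ρ = √|-0.089286| = √0.089286 = 0.299
ρ < 1, so Jacobi converges

0.299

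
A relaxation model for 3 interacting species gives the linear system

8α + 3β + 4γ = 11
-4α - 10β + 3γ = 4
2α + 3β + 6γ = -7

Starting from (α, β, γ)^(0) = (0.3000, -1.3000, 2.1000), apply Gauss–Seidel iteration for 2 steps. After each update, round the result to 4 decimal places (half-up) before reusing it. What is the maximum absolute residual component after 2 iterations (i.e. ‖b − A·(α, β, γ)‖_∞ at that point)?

3.2884

Iteration 1:
  α = (11 - (3)·-1.3000 - (4)·2.1000) / (8) = 0.8125
  β = (4 - (-4)·0.8125 - (3)·2.1000) / (-10) = -0.0950
  γ = (-7 - (2)·0.8125 - (3)·-0.0950) / (6) = -1.3900
Iteration 2:
  α = (11 - (3)·-0.0950 - (4)·-1.3900) / (8) = 2.1056
  β = (4 - (-4)·2.1056 - (3)·-1.3900) / (-10) = -1.6592
  γ = (-7 - (2)·2.1056 - (3)·-1.6592) / (6) = -1.0389
Residual b − A·x = (3.2884, -1.0529, -0.0002); ∞-norm = 3.2884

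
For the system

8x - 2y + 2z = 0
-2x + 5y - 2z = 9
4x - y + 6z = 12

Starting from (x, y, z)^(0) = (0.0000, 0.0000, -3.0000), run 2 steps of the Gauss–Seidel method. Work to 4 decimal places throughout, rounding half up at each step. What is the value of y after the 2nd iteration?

2.3850

Iteration 1:
  x = (0 - (-2)·0.0000 - (2)·-3.0000) / (8) = 0.7500
  y = (9 - (-2)·0.7500 - (-2)·-3.0000) / (5) = 0.9000
  z = (12 - (4)·0.7500 - (-1)·0.9000) / (6) = 1.6500
Iteration 2:
  x = (0 - (-2)·0.9000 - (2)·1.6500) / (8) = -0.1875
  y = (9 - (-2)·-0.1875 - (-2)·1.6500) / (5) = 2.3850
  z = (12 - (4)·-0.1875 - (-1)·2.3850) / (6) = 2.5225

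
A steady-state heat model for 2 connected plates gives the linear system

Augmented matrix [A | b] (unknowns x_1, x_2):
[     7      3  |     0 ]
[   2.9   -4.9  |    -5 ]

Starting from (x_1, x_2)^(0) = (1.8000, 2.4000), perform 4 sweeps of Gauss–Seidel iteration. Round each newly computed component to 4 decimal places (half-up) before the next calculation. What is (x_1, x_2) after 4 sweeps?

(-0.3378, 0.8205)

Iteration 1:
  x_1 = (0 - (3)·2.4000) / (7) = -1.0286
  x_2 = (-5 - (2.9)·-1.0286) / (-4.9) = 0.4116
Iteration 2:
  x_1 = (0 - (3)·0.4116) / (7) = -0.1764
  x_2 = (-5 - (2.9)·-0.1764) / (-4.9) = 0.9160
Iteration 3:
  x_1 = (0 - (3)·0.9160) / (7) = -0.3926
  x_2 = (-5 - (2.9)·-0.3926) / (-4.9) = 0.7881
Iteration 4:
  x_1 = (0 - (3)·0.7881) / (7) = -0.3378
  x_2 = (-5 - (2.9)·-0.3378) / (-4.9) = 0.8205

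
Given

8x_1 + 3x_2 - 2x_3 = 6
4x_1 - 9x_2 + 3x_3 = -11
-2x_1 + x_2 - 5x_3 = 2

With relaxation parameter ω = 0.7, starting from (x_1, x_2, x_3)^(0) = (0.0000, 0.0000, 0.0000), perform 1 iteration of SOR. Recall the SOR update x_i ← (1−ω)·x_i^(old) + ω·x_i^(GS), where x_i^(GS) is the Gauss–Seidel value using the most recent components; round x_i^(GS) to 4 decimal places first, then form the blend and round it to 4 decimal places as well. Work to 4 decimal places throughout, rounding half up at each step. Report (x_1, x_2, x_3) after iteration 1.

Iteration 1:
  x_1: GS value = (6 - (3)·0.0000 - (-2)·0.0000) / (8) = 0.7500;  x_1 ← (1−ω)·0.0000 + ω·0.7500 = 0.5250
  x_2: GS value = (-11 - (4)·0.5250 - (3)·0.0000) / (-9) = 1.4556;  x_2 ← (1−ω)·0.0000 + ω·1.4556 = 1.0189
  x_3: GS value = (2 - (-2)·0.5250 - (1)·1.0189) / (-5) = -0.4062;  x_3 ← (1−ω)·0.0000 + ω·-0.4062 = -0.2843

(0.5250, 1.0189, -0.2843)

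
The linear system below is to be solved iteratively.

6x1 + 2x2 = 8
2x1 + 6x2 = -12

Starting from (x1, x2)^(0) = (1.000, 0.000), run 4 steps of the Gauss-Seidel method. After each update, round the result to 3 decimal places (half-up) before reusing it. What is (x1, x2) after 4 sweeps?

Iteration 1:
  x1 = (8 - (2)·0.000) / (6) = 1.333
  x2 = (-12 - (2)·1.333) / (6) = -2.444
Iteration 2:
  x1 = (8 - (2)·-2.444) / (6) = 2.148
  x2 = (-12 - (2)·2.148) / (6) = -2.716
Iteration 3:
  x1 = (8 - (2)·-2.716) / (6) = 2.239
  x2 = (-12 - (2)·2.239) / (6) = -2.746
Iteration 4:
  x1 = (8 - (2)·-2.746) / (6) = 2.249
  x2 = (-12 - (2)·2.249) / (6) = -2.750

(2.249, -2.750)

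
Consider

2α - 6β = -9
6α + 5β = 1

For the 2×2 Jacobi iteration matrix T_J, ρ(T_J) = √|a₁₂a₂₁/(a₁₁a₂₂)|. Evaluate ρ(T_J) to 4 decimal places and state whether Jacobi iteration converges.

a₁₂a₂₁/(a₁₁a₂₂) = (-6)·(6) / ((2)·(5)) = -3.600000
ρ = √|-3.600000| = √3.600000 = 1.8974
ρ > 1, so Jacobi diverges

1.8974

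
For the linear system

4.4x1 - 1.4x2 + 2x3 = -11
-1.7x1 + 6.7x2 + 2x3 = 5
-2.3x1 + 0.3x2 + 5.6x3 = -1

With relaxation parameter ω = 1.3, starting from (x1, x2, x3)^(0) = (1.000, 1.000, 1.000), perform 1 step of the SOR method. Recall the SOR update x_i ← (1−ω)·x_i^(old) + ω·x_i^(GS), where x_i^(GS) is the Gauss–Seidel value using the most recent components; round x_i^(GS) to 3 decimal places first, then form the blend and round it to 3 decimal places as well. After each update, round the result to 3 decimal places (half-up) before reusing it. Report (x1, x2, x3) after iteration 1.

(-3.727, -0.947, -2.457)

Iteration 1:
  x1: GS value = (-11 - (-1.4)·1.000 - (2)·1.000) / (4.4) = -2.636;  x1 ← (1−ω)·1.000 + ω·-2.636 = -3.727
  x2: GS value = (5 - (-1.7)·-3.727 - (2)·1.000) / (6.7) = -0.498;  x2 ← (1−ω)·1.000 + ω·-0.498 = -0.947
  x3: GS value = (-1 - (-2.3)·-3.727 - (0.3)·-0.947) / (5.6) = -1.659;  x3 ← (1−ω)·1.000 + ω·-1.659 = -2.457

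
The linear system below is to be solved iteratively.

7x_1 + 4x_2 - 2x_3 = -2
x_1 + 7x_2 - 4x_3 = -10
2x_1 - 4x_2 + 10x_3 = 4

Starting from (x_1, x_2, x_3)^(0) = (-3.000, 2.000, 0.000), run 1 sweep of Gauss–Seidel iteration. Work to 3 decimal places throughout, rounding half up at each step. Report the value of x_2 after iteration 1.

Iteration 1:
  x_1 = (-2 - (4)·2.000 - (-2)·0.000) / (7) = -1.429
  x_2 = (-10 - (1)·-1.429 - (-4)·0.000) / (7) = -1.224
  x_3 = (4 - (2)·-1.429 - (-4)·-1.224) / (10) = 0.196

-1.224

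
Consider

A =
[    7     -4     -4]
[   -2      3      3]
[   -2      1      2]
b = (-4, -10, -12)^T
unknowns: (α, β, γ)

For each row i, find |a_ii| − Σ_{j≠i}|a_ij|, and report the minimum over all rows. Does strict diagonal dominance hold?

row 1: |7| − (4+4) = -1
row 2: |3| − (2+3) = -2
row 3: |2| − (2+1) = -1
minimum over rows = -2 → not strictly diagonally dominant

-2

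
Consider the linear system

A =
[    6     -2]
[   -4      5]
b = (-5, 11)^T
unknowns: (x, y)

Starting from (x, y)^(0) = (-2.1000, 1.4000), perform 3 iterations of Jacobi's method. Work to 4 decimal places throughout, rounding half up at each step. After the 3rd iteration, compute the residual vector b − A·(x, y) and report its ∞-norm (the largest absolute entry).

1.8488

Iteration 1:
  x = (-5 - (-2)·1.4000) / (6) = -0.3667
  y = (11 - (-4)·-2.1000) / (5) = 0.5200
Iteration 2:
  x = (-5 - (-2)·0.5200) / (6) = -0.6600
  y = (11 - (-4)·-0.3667) / (5) = 1.9066
Iteration 3:
  x = (-5 - (-2)·1.9066) / (6) = -0.1978
  y = (11 - (-4)·-0.6600) / (5) = 1.6720
Residual b − A·x = (-0.4692, 1.8488); ∞-norm = 1.8488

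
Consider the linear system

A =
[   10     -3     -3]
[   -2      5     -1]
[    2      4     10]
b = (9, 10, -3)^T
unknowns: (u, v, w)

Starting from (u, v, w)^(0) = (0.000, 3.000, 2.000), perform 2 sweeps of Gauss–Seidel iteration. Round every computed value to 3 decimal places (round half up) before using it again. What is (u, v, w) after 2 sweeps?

Iteration 1:
  u = (9 - (-3)·3.000 - (-3)·2.000) / (10) = 2.400
  v = (10 - (-2)·2.400 - (-1)·2.000) / (5) = 3.360
  w = (-3 - (2)·2.400 - (4)·3.360) / (10) = -2.124
Iteration 2:
  u = (9 - (-3)·3.360 - (-3)·-2.124) / (10) = 1.271
  v = (10 - (-2)·1.271 - (-1)·-2.124) / (5) = 2.084
  w = (-3 - (2)·1.271 - (4)·2.084) / (10) = -1.388

(1.271, 2.084, -1.388)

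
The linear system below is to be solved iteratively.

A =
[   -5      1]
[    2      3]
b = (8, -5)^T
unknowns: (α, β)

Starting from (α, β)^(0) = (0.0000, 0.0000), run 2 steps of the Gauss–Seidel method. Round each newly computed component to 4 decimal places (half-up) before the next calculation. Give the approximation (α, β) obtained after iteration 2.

Iteration 1:
  α = (8 - (1)·0.0000) / (-5) = -1.6000
  β = (-5 - (2)·-1.6000) / (3) = -0.6000
Iteration 2:
  α = (8 - (1)·-0.6000) / (-5) = -1.7200
  β = (-5 - (2)·-1.7200) / (3) = -0.5200

(-1.7200, -0.5200)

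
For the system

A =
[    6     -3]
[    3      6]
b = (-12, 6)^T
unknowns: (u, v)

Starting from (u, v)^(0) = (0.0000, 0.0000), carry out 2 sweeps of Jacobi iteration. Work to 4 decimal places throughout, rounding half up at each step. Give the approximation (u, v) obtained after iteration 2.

Iteration 1:
  u = (-12 - (-3)·0.0000) / (6) = -2.0000
  v = (6 - (3)·0.0000) / (6) = 1.0000
Iteration 2:
  u = (-12 - (-3)·1.0000) / (6) = -1.5000
  v = (6 - (3)·-2.0000) / (6) = 2.0000

(-1.5000, 2.0000)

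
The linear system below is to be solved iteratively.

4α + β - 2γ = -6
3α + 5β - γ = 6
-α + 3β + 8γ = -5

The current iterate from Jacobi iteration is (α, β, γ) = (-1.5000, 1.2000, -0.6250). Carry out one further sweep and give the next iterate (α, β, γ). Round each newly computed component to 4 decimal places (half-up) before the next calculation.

(-2.1125, 1.9750, -1.2625)

One sweep:
  α = (-6 - (1)·1.2000 - (-2)·-0.6250) / (4) = -2.1125
  β = (6 - (3)·-1.5000 - (-1)·-0.6250) / (5) = 1.9750
  γ = (-5 - (-1)·-1.5000 - (3)·1.2000) / (8) = -1.2625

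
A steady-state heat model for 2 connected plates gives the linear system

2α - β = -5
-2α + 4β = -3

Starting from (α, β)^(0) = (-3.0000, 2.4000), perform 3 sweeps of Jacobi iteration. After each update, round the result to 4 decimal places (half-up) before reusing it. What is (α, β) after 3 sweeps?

Iteration 1:
  α = (-5 - (-1)·2.4000) / (2) = -1.3000
  β = (-3 - (-2)·-3.0000) / (4) = -2.2500
Iteration 2:
  α = (-5 - (-1)·-2.2500) / (2) = -3.6250
  β = (-3 - (-2)·-1.3000) / (4) = -1.4000
Iteration 3:
  α = (-5 - (-1)·-1.4000) / (2) = -3.2000
  β = (-3 - (-2)·-3.6250) / (4) = -2.5625

(-3.2000, -2.5625)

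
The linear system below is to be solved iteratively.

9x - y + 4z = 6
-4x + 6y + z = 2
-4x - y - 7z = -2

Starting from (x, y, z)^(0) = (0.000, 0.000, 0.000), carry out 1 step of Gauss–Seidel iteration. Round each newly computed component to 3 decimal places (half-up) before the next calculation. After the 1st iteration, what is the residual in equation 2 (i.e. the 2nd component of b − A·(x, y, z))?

Iteration 1:
  x = (6 - (-1)·0.000 - (4)·0.000) / (9) = 0.667
  y = (2 - (-4)·0.667 - (1)·0.000) / (6) = 0.778
  z = (-2 - (-4)·0.667 - (-1)·0.778) / (-7) = -0.207
Residual b − A·x = (1.603, 0.207, -0.003)

0.207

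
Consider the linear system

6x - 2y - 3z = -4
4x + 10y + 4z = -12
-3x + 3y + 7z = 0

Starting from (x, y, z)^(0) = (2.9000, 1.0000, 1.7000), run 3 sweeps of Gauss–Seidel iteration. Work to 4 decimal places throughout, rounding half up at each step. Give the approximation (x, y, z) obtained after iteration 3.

Iteration 1:
  x = (-4 - (-2)·1.0000 - (-3)·1.7000) / (6) = 0.5167
  y = (-12 - (4)·0.5167 - (4)·1.7000) / (10) = -2.0867
  z = (0 - (-3)·0.5167 - (3)·-2.0867) / (7) = 1.1157
Iteration 2:
  x = (-4 - (-2)·-2.0867 - (-3)·1.1157) / (6) = -0.8044
  y = (-12 - (4)·-0.8044 - (4)·1.1157) / (10) = -1.3245
  z = (0 - (-3)·-0.8044 - (3)·-1.3245) / (7) = 0.2229
Iteration 3:
  x = (-4 - (-2)·-1.3245 - (-3)·0.2229) / (6) = -0.9967
  y = (-12 - (4)·-0.9967 - (4)·0.2229) / (10) = -0.8905
  z = (0 - (-3)·-0.9967 - (3)·-0.8905) / (7) = -0.0455

(-0.9967, -0.8905, -0.0455)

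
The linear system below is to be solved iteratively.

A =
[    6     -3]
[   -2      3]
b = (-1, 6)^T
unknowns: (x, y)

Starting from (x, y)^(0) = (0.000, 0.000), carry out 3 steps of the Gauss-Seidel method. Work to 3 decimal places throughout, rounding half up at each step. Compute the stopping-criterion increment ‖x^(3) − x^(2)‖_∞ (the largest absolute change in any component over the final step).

Iteration 1:
  x = (-1 - (-3)·0.000) / (6) = -0.167
  y = (6 - (-2)·-0.167) / (3) = 1.889
Iteration 2:
  x = (-1 - (-3)·1.889) / (6) = 0.778
  y = (6 - (-2)·0.778) / (3) = 2.519
Iteration 3:
  x = (-1 - (-3)·2.519) / (6) = 1.093
  y = (6 - (-2)·1.093) / (3) = 2.729
Change: (0.315, 0.210) → max |·| = 0.315

0.315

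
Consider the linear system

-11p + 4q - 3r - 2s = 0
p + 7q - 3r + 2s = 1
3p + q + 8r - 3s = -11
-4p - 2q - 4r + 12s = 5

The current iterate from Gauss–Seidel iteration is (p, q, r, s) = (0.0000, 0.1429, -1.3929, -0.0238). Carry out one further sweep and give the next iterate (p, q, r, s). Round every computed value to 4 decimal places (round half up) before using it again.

(0.4362, -0.5096, -1.4838, -0.0175)

One sweep:
  p = (0 - (4)·0.1429 - (-3)·-1.3929 - (-2)·-0.0238) / (-11) = 0.4362
  q = (1 - (1)·0.4362 - (-3)·-1.3929 - (2)·-0.0238) / (7) = -0.5096
  r = (-11 - (3)·0.4362 - (1)·-0.5096 - (-3)·-0.0238) / (8) = -1.4838
  s = (5 - (-4)·0.4362 - (-2)·-0.5096 - (-4)·-1.4838) / (12) = -0.0175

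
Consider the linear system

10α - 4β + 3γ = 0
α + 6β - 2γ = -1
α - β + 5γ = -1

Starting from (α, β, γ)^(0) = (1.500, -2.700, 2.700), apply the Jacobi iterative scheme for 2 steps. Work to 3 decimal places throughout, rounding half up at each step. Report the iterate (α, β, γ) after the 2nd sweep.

Iteration 1:
  α = (0 - (-4)·-2.700 - (3)·2.700) / (10) = -1.890
  β = (-1 - (1)·1.500 - (-2)·2.700) / (6) = 0.483
  γ = (-1 - (1)·1.500 - (-1)·-2.700) / (5) = -1.040
Iteration 2:
  α = (0 - (-4)·0.483 - (3)·-1.040) / (10) = 0.505
  β = (-1 - (1)·-1.890 - (-2)·-1.040) / (6) = -0.198
  γ = (-1 - (1)·-1.890 - (-1)·0.483) / (5) = 0.275

(0.505, -0.198, 0.275)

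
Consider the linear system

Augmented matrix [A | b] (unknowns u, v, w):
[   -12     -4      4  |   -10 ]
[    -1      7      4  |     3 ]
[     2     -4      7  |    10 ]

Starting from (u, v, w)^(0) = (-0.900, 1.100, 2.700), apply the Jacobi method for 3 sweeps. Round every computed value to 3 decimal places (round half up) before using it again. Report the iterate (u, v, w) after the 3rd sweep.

(1.175, 0.530, 0.453)

Iteration 1:
  u = (-10 - (-4)·1.100 - (4)·2.700) / (-12) = 1.367
  v = (3 - (-1)·-0.900 - (4)·2.700) / (7) = -1.243
  w = (10 - (2)·-0.900 - (-4)·1.100) / (7) = 2.314
Iteration 2:
  u = (-10 - (-4)·-1.243 - (4)·2.314) / (-12) = 2.019
  v = (3 - (-1)·1.367 - (4)·2.314) / (7) = -0.698
  w = (10 - (2)·1.367 - (-4)·-1.243) / (7) = 0.328
Iteration 3:
  u = (-10 - (-4)·-0.698 - (4)·0.328) / (-12) = 1.175
  v = (3 - (-1)·2.019 - (4)·0.328) / (7) = 0.530
  w = (10 - (2)·2.019 - (-4)·-0.698) / (7) = 0.453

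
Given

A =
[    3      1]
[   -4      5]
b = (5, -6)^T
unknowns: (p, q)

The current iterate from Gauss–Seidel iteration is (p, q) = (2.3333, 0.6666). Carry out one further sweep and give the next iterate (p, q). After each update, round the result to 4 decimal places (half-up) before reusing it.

One sweep:
  p = (5 - (1)·0.6666) / (3) = 1.4445
  q = (-6 - (-4)·1.4445) / (5) = -0.0444

(1.4445, -0.0444)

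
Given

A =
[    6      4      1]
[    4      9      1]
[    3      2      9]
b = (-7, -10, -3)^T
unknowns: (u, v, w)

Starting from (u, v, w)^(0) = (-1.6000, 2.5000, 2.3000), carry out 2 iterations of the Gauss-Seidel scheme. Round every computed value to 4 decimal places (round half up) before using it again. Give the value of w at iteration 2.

0.2433

Iteration 1:
  u = (-7 - (4)·2.5000 - (1)·2.3000) / (6) = -3.2167
  v = (-10 - (4)·-3.2167 - (1)·2.3000) / (9) = 0.0630
  w = (-3 - (3)·-3.2167 - (2)·0.0630) / (9) = 0.7249
Iteration 2:
  u = (-7 - (4)·0.0630 - (1)·0.7249) / (6) = -1.3295
  v = (-10 - (4)·-1.3295 - (1)·0.7249) / (9) = -0.6008
  w = (-3 - (3)·-1.3295 - (2)·-0.6008) / (9) = 0.2433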